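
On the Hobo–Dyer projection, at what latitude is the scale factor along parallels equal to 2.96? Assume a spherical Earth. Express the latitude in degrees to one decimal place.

74.5°

Hobo–Dyer is a cylindrical equal-area projection with standard parallels at ±37.5°. Cylindrical equal-area (φ₀ = 37.5°): h = cos φ / cos 37.5° along meridians, k = cos 37.5° / cos φ along parallels; h·k = 1.
k = cos φ₀ / cos φ = 2.96  ⇒  cos φ = cos 37.5° / 2.96 = 0.2680.
φ = arccos(0.2680) ≈ 74.5°.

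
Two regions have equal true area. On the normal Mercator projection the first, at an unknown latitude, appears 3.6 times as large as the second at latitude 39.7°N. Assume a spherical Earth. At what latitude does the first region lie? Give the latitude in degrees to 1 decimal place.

66.1°

On Mercator, (apparent₁)/(apparent₂) = sec²φ₁ / sec²φ₂ when true areas are equal.
cos²φ₂ / cos²φ₁ = 3.6  ⇒  cos φ₁ = cos 39.7° / √3.6 = 0.7694/1.897 = 0.4055.
φ₁ = arccos(0.4055) ≈ 66.1°.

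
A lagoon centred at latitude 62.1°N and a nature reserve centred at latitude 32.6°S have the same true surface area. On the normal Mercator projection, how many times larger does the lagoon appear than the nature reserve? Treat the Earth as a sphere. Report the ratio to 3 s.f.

Mercator areal scale is sec²φ.
At 62.1°: sec²(62.1°) = 1/0.4679² = 4.567.
At 32.6°: sec²(32.6°) = 1/0.8425² = 1.409.
Ratio = 4.567/1.409 = cos²(32.6°)/cos²(62.1°) ≈ 3.24.

3.24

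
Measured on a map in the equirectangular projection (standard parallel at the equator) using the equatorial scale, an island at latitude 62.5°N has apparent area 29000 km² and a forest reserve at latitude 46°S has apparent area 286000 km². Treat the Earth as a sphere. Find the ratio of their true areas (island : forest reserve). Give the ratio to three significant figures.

On the plate carrée, areal scale = h·k = 1 × sec φ, so true area = apparent × cos φ.
True area of island: 29000 × cos(62.5°) = 29000 × 0.4617 = 13390 km².
True area of forest reserve: 286000 × cos(46°) = 286000 × 0.6947 = 198700 km².
Ratio = 13390 / 198700 ≈ 0.0674.

0.0674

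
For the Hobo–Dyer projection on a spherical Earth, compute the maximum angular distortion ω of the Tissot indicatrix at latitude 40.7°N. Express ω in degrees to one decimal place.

The Hobo–Dyer projection is cylindrical equal-area with φ₀ = 37.5°. For cylindrical equal-area with standard parallel φ₀, h = cos φ / cos φ₀ and k = cos φ₀ / cos φ, so h·k = 1.
At 40.7°: h = 0.9556, k = 1.046; principal scales a = 1.046, b = 0.9556.
sin(ω/2) = (a − b)/(a + b) = 0.09085/2.002 = 0.04538, so ω = 2 arcsin(0.04538) ≈ 5.2°.

5.2°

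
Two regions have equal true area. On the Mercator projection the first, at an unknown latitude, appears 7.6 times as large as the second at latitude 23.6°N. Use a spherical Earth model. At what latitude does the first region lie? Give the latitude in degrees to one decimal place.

70.6°

On Mercator, (apparent₁)/(apparent₂) = sec²φ₁ / sec²φ₂ when true areas are equal.
cos²φ₂ / cos²φ₁ = 7.6  ⇒  cos φ₁ = cos 23.6° / √7.6 = 0.9164/2.757 = 0.3324.
φ₁ = arccos(0.3324) ≈ 70.6°.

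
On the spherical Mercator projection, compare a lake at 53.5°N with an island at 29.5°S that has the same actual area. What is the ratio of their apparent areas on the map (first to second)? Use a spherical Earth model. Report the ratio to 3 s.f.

2.14

Mercator areal scale is sec²φ.
At 53.5°: sec²(53.5°) = 1/0.5948² = 2.826.
At 29.5°: sec²(29.5°) = 1/0.8704² = 1.320.
Ratio = 2.826/1.320 = cos²(29.5°)/cos²(53.5°) ≈ 2.14.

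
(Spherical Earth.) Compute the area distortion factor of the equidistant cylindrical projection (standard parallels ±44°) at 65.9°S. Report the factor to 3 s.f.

1.76

In the equirectangular projection with standard parallel φ₀ = 44° (x = Rλ cos φ₀, y = Rφ), meridians are true-scale (h = 1) and the parallel scale is k = cos φ₀ / cos φ.
Areal scale = h·k = 1 × cos φ₀ / cos φ; at 65.9°, h = 1.000, k = 1.762, so h·k = 1.762.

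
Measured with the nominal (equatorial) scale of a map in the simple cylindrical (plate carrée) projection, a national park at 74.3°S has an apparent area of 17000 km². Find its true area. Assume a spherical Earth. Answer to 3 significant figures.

Plate carrée maps x = Rλ, y = Rφ. The meridian scale is h = 1 and the parallel scale is k = 1/cos φ = sec φ.
Areal scale = h·k = 1 × sec φ; at 74.3°, h = 1.000, k = 3.695, so h·k = 3.695.
True area = apparent / (areal scale) = 17000 / 3.695 ≈ 4600 km².

4600 km²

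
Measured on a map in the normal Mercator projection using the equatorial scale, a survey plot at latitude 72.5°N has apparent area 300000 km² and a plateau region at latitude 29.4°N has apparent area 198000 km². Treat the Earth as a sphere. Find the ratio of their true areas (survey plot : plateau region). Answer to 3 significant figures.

0.181

On Mercator the areal scale is sec²φ, so true area = apparent × cos²φ.
True area of survey plot: 300000 × cos²(72.5°) = 300000 × 0.09042 = 27130 km².
True area of plateau region: 198000 × cos²(29.4°) = 198000 × 0.7590 = 150300 km².
Ratio = 27130 / 150300 ≈ 0.181.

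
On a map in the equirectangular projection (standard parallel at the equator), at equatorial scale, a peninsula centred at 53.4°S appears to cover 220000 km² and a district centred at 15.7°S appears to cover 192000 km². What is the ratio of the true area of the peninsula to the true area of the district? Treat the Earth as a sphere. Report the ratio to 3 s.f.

0.710

Plate carrée has h = 1 and k = sec φ, giving areal scale sec φ; true area = (apparent area) · cos φ.
True area of peninsula: 220000 × cos(53.4°) = 220000 × 0.5962 = 131200 km².
True area of district: 192000 × cos(15.7°) = 192000 × 0.9627 = 184800 km².
Ratio = 131200 / 184800 ≈ 0.710.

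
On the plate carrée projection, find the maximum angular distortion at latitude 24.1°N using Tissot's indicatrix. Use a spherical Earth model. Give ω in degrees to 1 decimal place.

In the plate carrée (x = Rλ, y = Rφ), meridians are true-scale (h = 1) and parallels are stretched by k = sec φ.
At 24.1°: h = 1.000, k = 1.095; principal scales a = 1.095, b = 1.000.
sin(ω/2) = (a − b)/(a + b) = 0.09549/2.095 = 0.04557, so ω = 2 arcsin(0.04557) ≈ 5.2°.

5.2°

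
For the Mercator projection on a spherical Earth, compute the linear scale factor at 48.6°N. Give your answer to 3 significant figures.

1.51

For Mercator, h = k = sec φ (a conformal cylindrical projection has a single point scale, 1/cos φ).
k = 1/cos 48.6° = 1/0.6613 = 1.512.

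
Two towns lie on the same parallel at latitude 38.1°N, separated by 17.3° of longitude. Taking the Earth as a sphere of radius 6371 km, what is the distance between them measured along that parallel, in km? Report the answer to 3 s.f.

1510 km

Arc length along a parallel = R cos φ · Δλ (with Δλ in radians).
= 6371 × cos 38.1° × (17.3° × π/180) = 6371 × 0.7869 × 0.3019 ≈ 1510 km.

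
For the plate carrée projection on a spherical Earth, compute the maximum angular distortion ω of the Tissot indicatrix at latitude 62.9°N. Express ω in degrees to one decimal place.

43.9°

Plate carrée maps x = Rλ, y = Rφ. The meridian scale is h = 1 and the parallel scale is k = 1/cos φ = sec φ.
At 62.9°: h = 1.000, k = 2.195; principal scales a = 2.195, b = 1.000.
sin(ω/2) = (a − b)/(a + b) = 1.195/3.195 = 0.3741, so ω = 2 arcsin(0.3741) ≈ 43.9°.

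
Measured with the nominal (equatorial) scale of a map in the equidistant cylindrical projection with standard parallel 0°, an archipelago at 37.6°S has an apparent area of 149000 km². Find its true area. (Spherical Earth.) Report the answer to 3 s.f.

118000 km²

Plate carrée maps x = Rλ, y = Rφ. The meridian scale is h = 1 and the parallel scale is k = 1/cos φ = sec φ.
Areal scale = h·k = 1 × sec φ; at 37.6°, h = 1.000, k = 1.262, so h·k = 1.262.
True area = apparent / (areal scale) = 149000 / 1.262 ≈ 118000 km².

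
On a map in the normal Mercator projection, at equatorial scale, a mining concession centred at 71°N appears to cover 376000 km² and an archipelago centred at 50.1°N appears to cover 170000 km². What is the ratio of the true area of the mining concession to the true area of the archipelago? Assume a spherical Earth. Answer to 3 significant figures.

Since Mercator area scale is 1/cos²φ, the true area equals the apparent area multiplied by cos²φ.
True area of mining concession: 376000 × cos²(71°) = 376000 × 0.1060 = 39850 km².
True area of archipelago: 170000 × cos²(50.1°) = 170000 × 0.4115 = 69950 km².
Ratio = 39850 / 69950 ≈ 0.570.

0.570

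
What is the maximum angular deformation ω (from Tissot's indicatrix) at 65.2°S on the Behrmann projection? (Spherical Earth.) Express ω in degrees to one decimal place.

The Behrmann projection is cylindrical equal-area with φ₀ = 30°. A cylindrical equal-area projection with standard parallel φ₀ has meridian scale h = cos φ / cos φ₀ and parallel scale k = cos φ₀ / cos φ (so areas are preserved, h·k = 1).
At 65.2°: h = 0.4843, k = 2.065; principal scales a = 2.065, b = 0.4843.
sin(ω/2) = (a − b)/(a + b) = 1.580/2.549 = 0.6200, so ω = 2 arcsin(0.6200) ≈ 76.6°.

76.6°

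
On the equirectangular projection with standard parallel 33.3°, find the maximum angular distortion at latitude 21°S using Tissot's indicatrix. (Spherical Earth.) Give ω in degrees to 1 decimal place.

6.3°

With standard parallel φ₀ = 33.3°, the equirectangular projection gives x = Rλ cos φ₀, y = Rφ, so h = 1 and k = cos 33.3° / cos φ.
At 21°: h = 1.000, k = 0.8953; principal scales a = 1.000, b = 0.8953.
sin(ω/2) = (a − b)/(a + b) = 0.1047/1.895 = 0.05526, so ω = 2 arcsin(0.05526) ≈ 6.3°.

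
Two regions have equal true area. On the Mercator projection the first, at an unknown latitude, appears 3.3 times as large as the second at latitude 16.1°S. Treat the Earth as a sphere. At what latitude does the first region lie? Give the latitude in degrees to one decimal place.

58.1°

For equal true areas on Mercator, apparent areas scale as sec²φ, so the ratio is cos²φ₂ / cos²φ₁.
cos²φ₂ / cos²φ₁ = 3.3  ⇒  cos φ₁ = cos 16.1° / √3.3 = 0.9608/1.817 = 0.5289.
φ₁ = arccos(0.5289) ≈ 58.1°.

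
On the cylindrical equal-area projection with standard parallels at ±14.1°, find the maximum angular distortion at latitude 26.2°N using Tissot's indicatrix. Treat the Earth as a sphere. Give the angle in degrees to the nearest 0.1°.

A cylindrical equal-area projection with standard parallel φ₀ has meridian scale h = cos φ / cos φ₀ and parallel scale k = cos φ₀ / cos φ (so areas are preserved, h·k = 1).
At 26.2°: h = 0.9251, k = 1.081; principal scales a = 1.081, b = 0.9251.
sin(ω/2) = (a − b)/(a + b) = 0.1558/2.006 = 0.07766, so ω = 2 arcsin(0.07766) ≈ 8.9°.

8.9°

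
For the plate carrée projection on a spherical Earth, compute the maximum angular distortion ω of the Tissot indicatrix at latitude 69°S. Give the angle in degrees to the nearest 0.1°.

56.4°

Plate carrée maps x = Rλ, y = Rφ. The meridian scale is h = 1 and the parallel scale is k = 1/cos φ = sec φ.
At 69°: h = 1.000, k = 2.790; principal scales a = 2.790, b = 1.000.
sin(ω/2) = (a − b)/(a + b) = 1.790/3.790 = 0.4724, so ω = 2 arcsin(0.4724) ≈ 56.4°.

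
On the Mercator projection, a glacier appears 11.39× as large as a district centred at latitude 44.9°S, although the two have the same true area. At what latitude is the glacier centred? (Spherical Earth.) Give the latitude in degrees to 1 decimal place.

Mercator areal scale is sec²φ, so apparent-area ratio = sec²φ₁ / sec²φ₂ = cos²φ₂ / cos²φ₁.
cos²φ₂ / cos²φ₁ = 11.39  ⇒  cos φ₁ = cos 44.9° / √11.39 = 0.7083/3.375 = 0.2099.
φ₁ = arccos(0.2099) ≈ 77.9°.

77.9°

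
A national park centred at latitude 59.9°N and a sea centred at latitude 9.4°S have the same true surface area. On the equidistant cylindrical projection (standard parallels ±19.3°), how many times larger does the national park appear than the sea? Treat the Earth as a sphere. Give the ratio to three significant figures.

With standard parallel φ₀ = 19.3°, the equirectangular projection gives x = Rλ cos φ₀, y = Rφ, so h = 1 and k = cos 19.3° / cos φ.
Areal scale at 59.9°: h·k = 1.000 × 1.882 = 1.882.
Areal scale at 9.4°: h·k = 1.000 × 0.9566 = 0.9566.
Ratio = 1.882/0.9566 ≈ 1.97.

1.97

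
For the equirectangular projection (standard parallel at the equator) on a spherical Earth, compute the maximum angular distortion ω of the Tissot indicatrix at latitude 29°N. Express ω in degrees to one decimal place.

For the equirectangular projection with φ₀ = 0 (plate carrée), h = 1 along meridians and k = sec φ along parallels.
At 29°: h = 1.000, k = 1.143; principal scales a = 1.143, b = 1.000.
sin(ω/2) = (a − b)/(a + b) = 0.1434/2.143 = 0.06688, so ω = 2 arcsin(0.06688) ≈ 7.7°.

7.7°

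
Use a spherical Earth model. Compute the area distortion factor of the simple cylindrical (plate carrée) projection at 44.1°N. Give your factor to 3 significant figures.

1.39

In the plate carrée (x = Rλ, y = Rφ), meridians are true-scale (h = 1) and parallels are stretched by k = sec φ.
Areal scale = h·k = 1 × sec φ; at 44.1°, h = 1.000, k = 1.393, so h·k = 1.393.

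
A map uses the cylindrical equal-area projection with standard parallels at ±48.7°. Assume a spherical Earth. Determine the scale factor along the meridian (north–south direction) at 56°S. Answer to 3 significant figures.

For cylindrical equal-area with standard parallel φ₀, h = cos φ / cos φ₀ and k = cos φ₀ / cos φ, so h·k = 1.
h = cos 56° / cos 48.7° = 0.5592/0.6600 = 0.8473.

0.847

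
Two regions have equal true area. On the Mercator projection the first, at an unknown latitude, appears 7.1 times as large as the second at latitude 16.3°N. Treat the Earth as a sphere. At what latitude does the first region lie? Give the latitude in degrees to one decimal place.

Mercator areal scale is sec²φ, so apparent-area ratio = sec²φ₁ / sec²φ₂ = cos²φ₂ / cos²φ₁.
cos²φ₂ / cos²φ₁ = 7.1  ⇒  cos φ₁ = cos 16.3° / √7.1 = 0.9598/2.665 = 0.3602.
φ₁ = arccos(0.3602) ≈ 68.9°.

68.9°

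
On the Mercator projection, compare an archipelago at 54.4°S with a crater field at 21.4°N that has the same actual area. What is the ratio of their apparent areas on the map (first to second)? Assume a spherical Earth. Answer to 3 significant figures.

Mercator areal scale is sec²φ.
At 54.4°: sec²(54.4°) = 1/0.5821² = 2.951.
At 21.4°: sec²(21.4°) = 1/0.9311² = 1.154.
Ratio = 2.951/1.154 = cos²(21.4°)/cos²(54.4°) ≈ 2.56.

2.56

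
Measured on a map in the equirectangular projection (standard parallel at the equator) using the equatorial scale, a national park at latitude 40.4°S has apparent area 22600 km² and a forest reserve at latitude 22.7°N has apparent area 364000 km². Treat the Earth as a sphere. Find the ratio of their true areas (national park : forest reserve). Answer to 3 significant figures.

0.0513

On the plate carrée, areal scale = h·k = 1 × sec φ, so true area = apparent × cos φ.
True area of national park: 22600 × cos(40.4°) = 22600 × 0.7615 = 17210 km².
True area of forest reserve: 364000 × cos(22.7°) = 364000 × 0.9225 = 335800 km².
Ratio = 17210 / 335800 ≈ 0.0513.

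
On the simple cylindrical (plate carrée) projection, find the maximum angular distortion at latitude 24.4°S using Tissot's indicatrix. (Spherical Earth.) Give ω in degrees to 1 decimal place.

5.4°

Plate carrée maps x = Rλ, y = Rφ. The meridian scale is h = 1 and the parallel scale is k = 1/cos φ = sec φ.
At 24.4°: h = 1.000, k = 1.098; principal scales a = 1.098, b = 1.000.
sin(ω/2) = (a − b)/(a + b) = 0.09808/2.098 = 0.04675, so ω = 2 arcsin(0.04675) ≈ 5.4°.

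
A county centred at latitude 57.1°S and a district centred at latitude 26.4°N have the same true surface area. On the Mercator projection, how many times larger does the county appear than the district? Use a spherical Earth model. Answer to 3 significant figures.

2.72

Mercator areal scale is sec²φ.
At 57.1°: sec²(57.1°) = 1/0.5432² = 3.389.
At 26.4°: sec²(26.4°) = 1/0.8957² = 1.246.
Ratio = 3.389/1.246 = cos²(26.4°)/cos²(57.1°) ≈ 2.72.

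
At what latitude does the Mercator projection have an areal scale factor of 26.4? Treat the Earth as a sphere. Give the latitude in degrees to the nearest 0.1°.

78.8°

Mercator areal scale is sec²φ.
sec²φ = 26.4  ⇒  cos²φ = 0.03788  ⇒  cos φ = 0.1946.
φ = arccos(0.1946) ≈ 78.8°.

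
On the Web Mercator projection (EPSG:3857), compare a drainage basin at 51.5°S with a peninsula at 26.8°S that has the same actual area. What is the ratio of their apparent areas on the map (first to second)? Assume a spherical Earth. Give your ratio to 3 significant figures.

2.06

On Mercator, area is exaggerated by sec²φ = 1/cos²φ.
At 51.5°: sec²(51.5°) = 1/0.6225² = 2.580.
At 26.8°: sec²(26.8°) = 1/0.8926² = 1.255.
Ratio = 2.580/1.255 = cos²(26.8°)/cos²(51.5°) ≈ 2.06.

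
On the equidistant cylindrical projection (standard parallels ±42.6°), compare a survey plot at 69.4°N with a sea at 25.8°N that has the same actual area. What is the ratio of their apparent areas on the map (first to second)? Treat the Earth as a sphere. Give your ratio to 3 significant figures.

The equidistant cylindrical projection with φ₀ = 42.6° has h = 1 (meridians true) and k = cos φ₀ / cos φ along parallels.
Areal scale at 69.4°: h·k = 1.000 × 2.092 = 2.092.
Areal scale at 25.8°: h·k = 1.000 × 0.8176 = 0.8176.
Ratio = 2.092/0.8176 ≈ 2.56.

2.56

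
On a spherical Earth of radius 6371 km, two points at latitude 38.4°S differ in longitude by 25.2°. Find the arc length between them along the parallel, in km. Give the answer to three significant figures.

Arc length along a parallel = R cos φ · Δλ (with Δλ in radians).
= 6371 × cos 38.4° × (25.2° × π/180) = 6371 × 0.7837 × 0.4398 ≈ 2200 km.

2200 km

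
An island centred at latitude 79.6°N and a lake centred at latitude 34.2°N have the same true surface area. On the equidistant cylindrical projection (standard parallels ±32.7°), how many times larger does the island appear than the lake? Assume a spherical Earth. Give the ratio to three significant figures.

4.58

In the equirectangular projection with standard parallel φ₀ = 32.7° (x = Rλ cos φ₀, y = Rφ), meridians are true-scale (h = 1) and the parallel scale is k = cos φ₀ / cos φ.
Areal scale at 79.6°: h·k = 1.000 × 4.662 = 4.662.
Areal scale at 34.2°: h·k = 1.000 × 1.017 = 1.017.
Ratio = 4.662/1.017 ≈ 4.58.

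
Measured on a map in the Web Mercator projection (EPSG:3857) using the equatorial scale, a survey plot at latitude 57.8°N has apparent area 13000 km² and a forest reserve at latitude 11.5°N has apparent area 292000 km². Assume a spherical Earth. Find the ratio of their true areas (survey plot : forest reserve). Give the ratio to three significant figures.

Mercator's areal exaggeration is sec²φ; hence true area = (apparent area) · cos²φ.
True area of survey plot: 13000 × cos²(57.8°) = 13000 × 0.2840 = 3691 km².
True area of forest reserve: 292000 × cos²(11.5°) = 292000 × 0.9603 = 280400 km².
Ratio = 3691 / 280400 ≈ 0.0132.

0.0132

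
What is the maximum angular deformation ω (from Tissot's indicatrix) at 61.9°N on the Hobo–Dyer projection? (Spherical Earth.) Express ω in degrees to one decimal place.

Hobo–Dyer is a cylindrical equal-area projection with standard parallels at ±37.5°. Cylindrical equal-area (φ₀ = 37.5°): h = cos φ / cos 37.5° along meridians, k = cos 37.5° / cos φ along parallels; h·k = 1.
At 61.9°: h = 0.5937, k = 1.684; principal scales a = 1.684, b = 0.5937.
sin(ω/2) = (a − b)/(a + b) = 1.091/2.278 = 0.4788, so ω = 2 arcsin(0.4788) ≈ 57.2°.

57.2°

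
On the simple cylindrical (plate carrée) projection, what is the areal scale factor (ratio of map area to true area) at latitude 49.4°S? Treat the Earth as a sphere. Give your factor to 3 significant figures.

Plate carrée maps x = Rλ, y = Rφ. The meridian scale is h = 1 and the parallel scale is k = 1/cos φ = sec φ.
Areal scale = h·k = 1 × sec φ; at 49.4°, h = 1.000, k = 1.537, so h·k = 1.537.

1.54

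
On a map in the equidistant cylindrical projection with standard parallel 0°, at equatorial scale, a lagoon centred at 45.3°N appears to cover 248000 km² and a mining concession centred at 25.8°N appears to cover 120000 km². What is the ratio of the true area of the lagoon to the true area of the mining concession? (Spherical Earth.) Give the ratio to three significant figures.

Plate carrée has h = 1 and k = sec φ, giving areal scale sec φ; true area = (apparent area) · cos φ.
True area of lagoon: 248000 × cos(45.3°) = 248000 × 0.7034 = 174400 km².
True area of mining concession: 120000 × cos(25.8°) = 120000 × 0.9003 = 108000 km².
Ratio = 174400 / 108000 ≈ 1.61.

1.61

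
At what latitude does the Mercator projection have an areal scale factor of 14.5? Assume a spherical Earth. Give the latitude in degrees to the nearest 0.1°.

Mercator areal scale is sec²φ.
sec²φ = 14.5  ⇒  cos²φ = 0.06897  ⇒  cos φ = 0.2626.
φ = arccos(0.2626) ≈ 74.8°.

74.8°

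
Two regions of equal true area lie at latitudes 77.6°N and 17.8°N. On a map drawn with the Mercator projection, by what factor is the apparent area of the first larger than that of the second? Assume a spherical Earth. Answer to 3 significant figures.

On Mercator, area is exaggerated by sec²φ = 1/cos²φ.
At 77.6°: sec²(77.6°) = 1/0.2147² = 21.69.
At 17.8°: sec²(17.8°) = 1/0.9521² = 1.103.
Ratio = 21.69/1.103 = cos²(17.8°)/cos²(77.6°) ≈ 19.7.

19.7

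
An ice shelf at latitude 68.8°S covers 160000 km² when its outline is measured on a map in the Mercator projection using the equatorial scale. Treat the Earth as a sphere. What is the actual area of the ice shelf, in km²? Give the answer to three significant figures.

20900 km²

The Mercator projection is conformal; its linear scale factor is the same in every direction and equals sec φ = 1/cos φ.
Areal scale = k² = sec²φ = 1/cos²(68.8°) = 1/0.3616² = 7.647.
True area = apparent / (areal scale) = 160000 / 7.647 ≈ 20900 km².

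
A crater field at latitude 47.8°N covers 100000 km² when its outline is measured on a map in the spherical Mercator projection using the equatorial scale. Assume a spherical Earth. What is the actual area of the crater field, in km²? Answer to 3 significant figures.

The Mercator projection is conformal; its linear scale factor is the same in every direction and equals sec φ = 1/cos φ.
Areal scale = k² = sec²φ = 1/cos²(47.8°) = 1/0.6717² = 2.216.
True area = apparent / (areal scale) = 100000 / 2.216 ≈ 45100 km².

45100 km²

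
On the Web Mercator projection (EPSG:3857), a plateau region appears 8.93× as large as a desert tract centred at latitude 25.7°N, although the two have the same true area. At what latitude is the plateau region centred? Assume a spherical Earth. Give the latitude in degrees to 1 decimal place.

On Mercator, (apparent₁)/(apparent₂) = sec²φ₁ / sec²φ₂ when true areas are equal.
cos²φ₂ / cos²φ₁ = 8.93  ⇒  cos φ₁ = cos 25.7° / √8.93 = 0.9011/2.988 = 0.3015.
φ₁ = arccos(0.3015) ≈ 72.5°.

72.5°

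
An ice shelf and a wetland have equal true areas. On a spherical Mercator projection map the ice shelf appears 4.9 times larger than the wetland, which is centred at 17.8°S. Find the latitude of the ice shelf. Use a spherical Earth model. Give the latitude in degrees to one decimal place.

For equal true areas on Mercator, apparent areas scale as sec²φ, so the ratio is cos²φ₂ / cos²φ₁.
cos²φ₂ / cos²φ₁ = 4.9  ⇒  cos φ₁ = cos 17.8° / √4.9 = 0.9521/2.214 = 0.4301.
φ₁ = arccos(0.4301) ≈ 64.5°.

64.5°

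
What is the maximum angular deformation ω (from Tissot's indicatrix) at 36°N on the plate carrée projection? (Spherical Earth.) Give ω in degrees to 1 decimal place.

12.1°

In the plate carrée (x = Rλ, y = Rφ), meridians are true-scale (h = 1) and parallels are stretched by k = sec φ.
At 36°: h = 1.000, k = 1.236; principal scales a = 1.236, b = 1.000.
sin(ω/2) = (a − b)/(a + b) = 0.2361/2.236 = 0.1056, so ω = 2 arcsin(0.1056) ≈ 12.1°.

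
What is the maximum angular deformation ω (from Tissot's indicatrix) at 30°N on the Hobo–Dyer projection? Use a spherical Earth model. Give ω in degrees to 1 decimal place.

The Hobo–Dyer projection is cylindrical equal-area with φ₀ = 37.5°. A cylindrical equal-area projection with standard parallel φ₀ has meridian scale h = cos φ / cos φ₀ and parallel scale k = cos φ₀ / cos φ (so areas are preserved, h·k = 1).
At 30°: h = 1.092, k = 0.9161; principal scales a = 1.092, b = 0.9161.
sin(ω/2) = (a − b)/(a + b) = 0.1755/2.008 = 0.08742, so ω = 2 arcsin(0.08742) ≈ 10.0°.

10.0°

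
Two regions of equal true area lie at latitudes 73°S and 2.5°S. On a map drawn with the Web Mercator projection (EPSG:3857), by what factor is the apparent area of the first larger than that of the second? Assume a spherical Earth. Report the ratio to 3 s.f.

On Mercator, area is exaggerated by sec²φ = 1/cos²φ.
At 73°: sec²(73°) = 1/0.2924² = 11.70.
At 2.5°: sec²(2.5°) = 1/0.9990² = 1.002.
Ratio = 11.70/1.002 = cos²(2.5°)/cos²(73°) ≈ 11.7.

11.7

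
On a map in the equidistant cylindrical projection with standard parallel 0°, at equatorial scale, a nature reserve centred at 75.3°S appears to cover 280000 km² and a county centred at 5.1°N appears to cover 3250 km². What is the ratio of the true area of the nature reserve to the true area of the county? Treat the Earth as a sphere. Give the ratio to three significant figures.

On the plate carrée, areal scale = h·k = 1 × sec φ, so true area = apparent × cos φ.
True area of nature reserve: 280000 × cos(75.3°) = 280000 × 0.2538 = 71050 km².
True area of county: 3250 × cos(5.1°) = 3250 × 0.9960 = 3237 km².
Ratio = 71050 / 3237 ≈ 21.9.

21.9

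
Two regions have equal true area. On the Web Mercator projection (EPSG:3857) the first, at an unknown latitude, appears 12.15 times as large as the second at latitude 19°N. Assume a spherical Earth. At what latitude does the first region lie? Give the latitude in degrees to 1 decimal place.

On Mercator, (apparent₁)/(apparent₂) = sec²φ₁ / sec²φ₂ when true areas are equal.
cos²φ₂ / cos²φ₁ = 12.15  ⇒  cos φ₁ = cos 19° / √12.15 = 0.9455/3.486 = 0.2713.
φ₁ = arccos(0.2713) ≈ 74.3°.

74.3°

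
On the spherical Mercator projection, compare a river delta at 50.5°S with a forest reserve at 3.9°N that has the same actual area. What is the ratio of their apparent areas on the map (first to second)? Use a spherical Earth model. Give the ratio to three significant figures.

2.46

Mercator areal scale is sec²φ.
At 50.5°: sec²(50.5°) = 1/0.6361² = 2.472.
At 3.9°: sec²(3.9°) = 1/0.9977² = 1.005.
Ratio = 2.472/1.005 = cos²(3.9°)/cos²(50.5°) ≈ 2.46.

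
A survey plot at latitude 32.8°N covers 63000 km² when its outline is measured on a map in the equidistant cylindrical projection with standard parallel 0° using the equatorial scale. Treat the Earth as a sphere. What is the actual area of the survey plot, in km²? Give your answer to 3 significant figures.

53000 km²

For the equirectangular projection with φ₀ = 0 (plate carrée), h = 1 along meridians and k = sec φ along parallels.
Areal scale = h·k = 1 × sec φ; at 32.8°, h = 1.000, k = 1.190, so h·k = 1.190.
True area = apparent / (areal scale) = 63000 / 1.190 ≈ 53000 km².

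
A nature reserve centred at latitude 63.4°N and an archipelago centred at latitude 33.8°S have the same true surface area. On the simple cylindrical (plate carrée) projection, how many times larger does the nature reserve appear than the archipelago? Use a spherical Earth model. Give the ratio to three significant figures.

1.86

For the equirectangular projection with φ₀ = 0 (plate carrée), h = 1 along meridians and k = sec φ along parallels.
Areal scale at 63.4°: h·k = 1.000 × 2.233 = 2.233.
Areal scale at 33.8°: h·k = 1.000 × 1.203 = 1.203.
Ratio = 2.233/1.203 ≈ 1.86.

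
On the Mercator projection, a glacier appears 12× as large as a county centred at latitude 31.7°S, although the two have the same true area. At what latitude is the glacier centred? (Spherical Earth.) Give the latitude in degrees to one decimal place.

On Mercator, (apparent₁)/(apparent₂) = sec²φ₁ / sec²φ₂ when true areas are equal.
cos²φ₂ / cos²φ₁ = 12  ⇒  cos φ₁ = cos 31.7° / √12 = 0.8508/3.464 = 0.2456.
φ₁ = arccos(0.2456) ≈ 75.8°.

75.8°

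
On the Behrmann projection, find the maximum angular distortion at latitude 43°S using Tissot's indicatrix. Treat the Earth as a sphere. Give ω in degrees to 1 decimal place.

The Behrmann projection is cylindrical equal-area with φ₀ = 30°. For cylindrical equal-area with standard parallel φ₀, h = cos φ / cos φ₀ and k = cos φ₀ / cos φ, so h·k = 1.
At 43°: h = 0.8445, k = 1.184; principal scales a = 1.184, b = 0.8445.
sin(ω/2) = (a − b)/(a + b) = 0.3396/2.029 = 0.1674, so ω = 2 arcsin(0.1674) ≈ 19.3°.

19.3°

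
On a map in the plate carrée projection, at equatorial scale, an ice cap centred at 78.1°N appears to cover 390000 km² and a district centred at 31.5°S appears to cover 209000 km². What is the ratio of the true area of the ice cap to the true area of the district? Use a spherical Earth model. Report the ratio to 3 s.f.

Plate carrée has h = 1 and k = sec φ, giving areal scale sec φ; true area = (apparent area) · cos φ.
True area of ice cap: 390000 × cos(78.1°) = 390000 × 0.2062 = 80420 km².
True area of district: 209000 × cos(31.5°) = 209000 × 0.8526 = 178200 km².
Ratio = 80420 / 178200 ≈ 0.451.

0.451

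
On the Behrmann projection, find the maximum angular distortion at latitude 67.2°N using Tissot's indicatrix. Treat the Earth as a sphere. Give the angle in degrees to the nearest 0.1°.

The Behrmann projection is cylindrical equal-area with φ₀ = 30°. A cylindrical equal-area projection with standard parallel φ₀ has meridian scale h = cos φ / cos φ₀ and parallel scale k = cos φ₀ / cos φ (so areas are preserved, h·k = 1).
At 67.2°: h = 0.4475, k = 2.235; principal scales a = 2.235, b = 0.4475.
sin(ω/2) = (a − b)/(a + b) = 1.787/2.682 = 0.6664, so ω = 2 arcsin(0.6664) ≈ 83.6°.

83.6°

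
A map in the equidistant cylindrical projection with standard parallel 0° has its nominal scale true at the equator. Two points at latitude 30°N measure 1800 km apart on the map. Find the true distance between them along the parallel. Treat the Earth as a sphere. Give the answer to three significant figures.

1560 km

In the plate carrée (x = Rλ, y = Rφ), meridians are true-scale (h = 1) and parallels are stretched by k = sec φ.
Along the parallel at 30°, map distances are exaggerated by k = sec 30° = 1.155.
True distance = 1800 / 1.155 = 1800 × cos 30° ≈ 1560 km.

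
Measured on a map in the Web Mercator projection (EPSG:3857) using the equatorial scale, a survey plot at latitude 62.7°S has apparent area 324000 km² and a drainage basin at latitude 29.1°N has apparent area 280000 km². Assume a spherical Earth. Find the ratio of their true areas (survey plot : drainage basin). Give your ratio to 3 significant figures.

On Mercator the areal scale is sec²φ, so true area = apparent × cos²φ.
True area of survey plot: 324000 × cos²(62.7°) = 324000 × 0.2104 = 68160 km².
True area of drainage basin: 280000 × cos²(29.1°) = 280000 × 0.7635 = 213800 km².
Ratio = 68160 / 213800 ≈ 0.319.

0.319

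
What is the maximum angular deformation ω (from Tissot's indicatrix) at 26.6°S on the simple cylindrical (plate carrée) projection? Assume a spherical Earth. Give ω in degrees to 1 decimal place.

For the equirectangular projection with φ₀ = 0 (plate carrée), h = 1 along meridians and k = sec φ along parallels.
At 26.6°: h = 1.000, k = 1.118; principal scales a = 1.118, b = 1.000.
sin(ω/2) = (a − b)/(a + b) = 0.1184/2.118 = 0.05588, so ω = 2 arcsin(0.05588) ≈ 6.4°.

6.4°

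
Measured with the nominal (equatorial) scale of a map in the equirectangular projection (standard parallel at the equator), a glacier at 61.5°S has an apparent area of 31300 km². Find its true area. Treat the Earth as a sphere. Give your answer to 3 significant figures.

14900 km²

Plate carrée maps x = Rλ, y = Rφ. The meridian scale is h = 1 and the parallel scale is k = 1/cos φ = sec φ.
Areal scale = h·k = 1 × sec φ; at 61.5°, h = 1.000, k = 2.096, so h·k = 2.096.
True area = apparent / (areal scale) = 31300 / 2.096 ≈ 14900 km².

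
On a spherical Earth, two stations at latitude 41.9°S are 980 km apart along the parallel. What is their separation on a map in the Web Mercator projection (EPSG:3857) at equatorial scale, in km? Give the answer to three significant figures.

The Mercator projection is conformal; its linear scale factor is the same in every direction and equals sec φ = 1/cos φ.
Along the parallel, k = sec 41.9° = 1/0.7443 = 1.344.
Map distance = 980 × 1.344 ≈ 1320 km.

1320 km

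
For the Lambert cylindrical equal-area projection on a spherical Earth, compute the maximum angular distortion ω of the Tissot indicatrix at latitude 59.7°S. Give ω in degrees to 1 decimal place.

72.9°

The Lambert cylindrical equal-area projection is the cylindrical equal-area projection with its standard parallel at the equator (φ₀ = 0). For cylindrical equal-area with standard parallel φ₀, h = cos φ / cos φ₀ and k = cos φ₀ / cos φ, so h·k = 1.
At 59.7°: h = 0.5045, k = 1.982; principal scales a = 1.982, b = 0.5045.
sin(ω/2) = (a − b)/(a + b) = 1.478/2.487 = 0.5942, so ω = 2 arcsin(0.5942) ≈ 72.9°.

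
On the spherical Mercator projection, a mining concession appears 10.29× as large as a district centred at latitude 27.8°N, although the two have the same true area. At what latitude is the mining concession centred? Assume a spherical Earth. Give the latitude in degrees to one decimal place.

74.0°

For equal true areas on Mercator, apparent areas scale as sec²φ, so the ratio is cos²φ₂ / cos²φ₁.
cos²φ₂ / cos²φ₁ = 10.29  ⇒  cos φ₁ = cos 27.8° / √10.29 = 0.8846/3.208 = 0.2758.
φ₁ = arccos(0.2758) ≈ 74.0°.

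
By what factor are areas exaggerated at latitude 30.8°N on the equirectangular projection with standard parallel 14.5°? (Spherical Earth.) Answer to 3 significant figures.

The equidistant cylindrical projection with φ₀ = 14.5° has h = 1 (meridians true) and k = cos φ₀ / cos φ along parallels.
Areal scale = h·k = 1 × cos φ₀ / cos φ; at 30.8°, h = 1.000, k = 1.127, so h·k = 1.127.

1.13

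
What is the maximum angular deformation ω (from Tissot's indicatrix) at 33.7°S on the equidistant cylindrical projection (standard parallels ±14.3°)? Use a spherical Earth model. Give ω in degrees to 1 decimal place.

8.7°

The equidistant cylindrical projection with φ₀ = 14.3° has h = 1 (meridians true) and k = cos φ₀ / cos φ along parallels.
At 33.7°: h = 1.000, k = 1.165; principal scales a = 1.165, b = 1.000.
sin(ω/2) = (a − b)/(a + b) = 0.1647/2.165 = 0.07610, so ω = 2 arcsin(0.07610) ≈ 8.7°.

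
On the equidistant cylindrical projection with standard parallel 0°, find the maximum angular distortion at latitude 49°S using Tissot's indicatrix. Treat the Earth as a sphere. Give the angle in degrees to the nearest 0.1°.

Plate carrée maps x = Rλ, y = Rφ. The meridian scale is h = 1 and the parallel scale is k = 1/cos φ = sec φ.
At 49°: h = 1.000, k = 1.524; principal scales a = 1.524, b = 1.000.
sin(ω/2) = (a − b)/(a + b) = 0.5243/2.524 = 0.2077, so ω = 2 arcsin(0.2077) ≈ 24.0°.

24.0°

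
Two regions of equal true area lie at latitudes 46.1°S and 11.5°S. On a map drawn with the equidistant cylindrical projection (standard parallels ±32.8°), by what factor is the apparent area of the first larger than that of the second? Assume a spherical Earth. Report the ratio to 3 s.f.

In the equirectangular projection with standard parallel φ₀ = 32.8° (x = Rλ cos φ₀, y = Rφ), meridians are true-scale (h = 1) and the parallel scale is k = cos φ₀ / cos φ.
Areal scale at 46.1°: h·k = 1.000 × 1.212 = 1.212.
Areal scale at 11.5°: h·k = 1.000 × 0.8578 = 0.8578.
Ratio = 1.212/0.8578 ≈ 1.41.

1.41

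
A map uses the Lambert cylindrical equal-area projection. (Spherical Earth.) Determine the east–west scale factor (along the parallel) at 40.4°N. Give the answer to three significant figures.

1.31

The Lambert cylindrical equal-area projection is the cylindrical equal-area projection with its standard parallel at the equator (φ₀ = 0). For cylindrical equal-area with standard parallel φ₀, h = cos φ / cos φ₀ and k = cos φ₀ / cos φ, so h·k = 1.
k = cos 0° / cos 40.4° = 1.000/0.7615 = 1.313.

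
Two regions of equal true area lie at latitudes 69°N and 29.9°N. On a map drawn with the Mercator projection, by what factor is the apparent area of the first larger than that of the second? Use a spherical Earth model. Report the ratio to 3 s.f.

5.85

Mercator is conformal with k = sec φ, so areal scale = k² = sec²φ.
At 69°: sec²(69°) = 1/0.3584² = 7.786.
At 29.9°: sec²(29.9°) = 1/0.8669² = 1.331.
Ratio = 7.786/1.331 = cos²(29.9°)/cos²(69°) ≈ 5.85.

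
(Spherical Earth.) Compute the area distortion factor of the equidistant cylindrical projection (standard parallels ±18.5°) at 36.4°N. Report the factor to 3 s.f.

With standard parallel φ₀ = 18.5°, the equirectangular projection gives x = Rλ cos φ₀, y = Rφ, so h = 1 and k = cos 18.5° / cos φ.
Areal scale = h·k = 1 × cos φ₀ / cos φ; at 36.4°, h = 1.000, k = 1.178, so h·k = 1.178.

1.18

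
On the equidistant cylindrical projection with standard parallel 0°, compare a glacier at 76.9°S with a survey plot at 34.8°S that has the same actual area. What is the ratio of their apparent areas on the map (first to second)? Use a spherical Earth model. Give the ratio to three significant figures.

For the equirectangular projection with φ₀ = 0 (plate carrée), h = 1 along meridians and k = sec φ along parallels.
Areal scale at 76.9°: h·k = 1.000 × 4.412 = 4.412.
Areal scale at 34.8°: h·k = 1.000 × 1.218 = 1.218.
Ratio = 4.412/1.218 ≈ 3.62.

3.62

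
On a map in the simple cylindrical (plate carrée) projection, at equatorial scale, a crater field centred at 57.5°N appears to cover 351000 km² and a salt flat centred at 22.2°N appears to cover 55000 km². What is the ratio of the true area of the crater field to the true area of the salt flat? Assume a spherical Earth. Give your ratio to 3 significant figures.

Plate carrée has h = 1 and k = sec φ, giving areal scale sec φ; true area = (apparent area) · cos φ.
True area of crater field: 351000 × cos(57.5°) = 351000 × 0.5373 = 188600 km².
True area of salt flat: 55000 × cos(22.2°) = 55000 × 0.9259 = 50920 km².
Ratio = 188600 / 50920 ≈ 3.70.

3.70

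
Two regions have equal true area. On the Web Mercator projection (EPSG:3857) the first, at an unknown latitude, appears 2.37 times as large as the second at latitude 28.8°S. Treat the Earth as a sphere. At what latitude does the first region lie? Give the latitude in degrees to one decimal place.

On Mercator, (apparent₁)/(apparent₂) = sec²φ₁ / sec²φ₂ when true areas are equal.
cos²φ₂ / cos²φ₁ = 2.37  ⇒  cos φ₁ = cos 28.8° / √2.37 = 0.8763/1.539 = 0.5692.
φ₁ = arccos(0.5692) ≈ 55.3°.

55.3°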